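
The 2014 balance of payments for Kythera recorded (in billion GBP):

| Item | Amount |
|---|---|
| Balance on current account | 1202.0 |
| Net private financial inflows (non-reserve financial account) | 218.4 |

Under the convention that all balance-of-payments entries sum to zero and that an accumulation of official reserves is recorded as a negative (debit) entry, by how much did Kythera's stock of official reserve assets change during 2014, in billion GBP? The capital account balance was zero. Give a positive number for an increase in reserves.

1420.4

Official reserve transactions balance = -(1202.0 + 218.4) = -1420.4
An accumulation of reserves is recorded as a debit (negative entry), so the change in the stock of reserves is the negative of that balance.
Change in official reserves = -(-1420.4) = 1420.4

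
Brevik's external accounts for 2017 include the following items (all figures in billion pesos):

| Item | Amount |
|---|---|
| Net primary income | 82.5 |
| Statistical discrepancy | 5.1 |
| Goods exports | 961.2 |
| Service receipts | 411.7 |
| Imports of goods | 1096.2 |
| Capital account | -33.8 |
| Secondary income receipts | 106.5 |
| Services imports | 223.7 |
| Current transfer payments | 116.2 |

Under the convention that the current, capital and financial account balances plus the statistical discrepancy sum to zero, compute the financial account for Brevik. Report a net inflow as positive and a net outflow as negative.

-97.1

Goods balance = 961.2 - 1096.2 = -135.0
Services balance = 411.7 - 223.7 = 188.0
Trade balance (goods + services) = -135.0 + 188.0 = 53.0
Net primary income = 82.5
Net secondary income = 106.5 - 116.2 = -9.7
Current account = 53.0 + 82.5 + (-9.7) = 125.8
Financial account = -(125.8 + (-33.8) + 5.1) = -97.1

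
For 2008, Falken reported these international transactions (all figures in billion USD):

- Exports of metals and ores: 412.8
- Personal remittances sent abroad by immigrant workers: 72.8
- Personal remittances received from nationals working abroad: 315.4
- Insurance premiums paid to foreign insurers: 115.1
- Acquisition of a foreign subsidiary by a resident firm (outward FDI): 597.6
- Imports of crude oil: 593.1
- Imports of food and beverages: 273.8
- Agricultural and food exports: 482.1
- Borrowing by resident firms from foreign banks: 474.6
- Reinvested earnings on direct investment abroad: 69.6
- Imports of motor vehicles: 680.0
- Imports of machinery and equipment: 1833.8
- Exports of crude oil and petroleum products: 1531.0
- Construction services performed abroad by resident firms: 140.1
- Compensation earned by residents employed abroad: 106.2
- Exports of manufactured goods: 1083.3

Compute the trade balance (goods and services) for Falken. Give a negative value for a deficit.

Goods: -593.1 + 412.8 + 1083.3 + 1531.0 - 273.8 - 1833.8 - 680.0 + 482.1 = 128.5
Services: -115.1 + 140.1 = 25.0
Trade balance = 128.5 + 25.0 = 153.5
(Excluded from the trade balance — secondary income: personal remittances sent abroad by immigrant workers 72.8, personal remittances received from nationals working abroad 315.4; financial account: acquisition of a foreign subsidiary by a resident firm (outward FDI) 597.6, borrowing by resident firms from foreign banks 474.6; primary income: reinvested earnings on direct investment abroad 69.6, compensation earned by residents employed abroad 106.2.)

153.5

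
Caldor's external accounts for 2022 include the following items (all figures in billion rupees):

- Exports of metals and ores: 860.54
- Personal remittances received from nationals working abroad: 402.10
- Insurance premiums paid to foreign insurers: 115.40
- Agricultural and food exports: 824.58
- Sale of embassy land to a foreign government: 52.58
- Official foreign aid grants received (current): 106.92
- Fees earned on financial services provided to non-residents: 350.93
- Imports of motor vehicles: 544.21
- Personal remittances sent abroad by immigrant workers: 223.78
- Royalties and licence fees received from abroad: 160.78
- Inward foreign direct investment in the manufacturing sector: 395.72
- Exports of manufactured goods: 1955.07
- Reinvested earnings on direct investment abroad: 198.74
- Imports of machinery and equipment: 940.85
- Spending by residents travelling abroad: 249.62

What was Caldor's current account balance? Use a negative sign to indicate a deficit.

Goods: 1955.07 + 824.58 - 544.21 + 860.54 - 940.85 = 2155.13
Services: -115.40 + 350.93 - 249.62 + 160.78 = 146.69
Primary income: 198.74
Secondary income: 402.10 - 223.78 + 106.92 = 285.24
Current account = 2155.13 + 146.69 + 198.74 + 285.24 = 2785.80
(Excluded from the current account — capital account: sale of embassy land to a foreign government 52.58; financial account: inward foreign direct investment in the manufacturing sector 395.72.)

2785.80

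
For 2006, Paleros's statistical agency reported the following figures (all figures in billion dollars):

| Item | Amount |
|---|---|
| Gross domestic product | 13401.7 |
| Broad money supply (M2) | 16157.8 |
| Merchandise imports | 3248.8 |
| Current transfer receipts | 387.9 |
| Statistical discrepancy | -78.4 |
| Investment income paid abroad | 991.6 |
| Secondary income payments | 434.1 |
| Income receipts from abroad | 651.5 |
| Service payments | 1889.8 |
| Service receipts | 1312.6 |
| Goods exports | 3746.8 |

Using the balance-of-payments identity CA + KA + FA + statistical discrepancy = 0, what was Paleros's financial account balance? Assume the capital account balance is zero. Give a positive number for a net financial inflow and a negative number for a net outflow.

Goods balance = 3746.8 - 3248.8 = 498.0
Services balance = 1312.6 - 1889.8 = -577.2
Trade balance (goods + services) = 498.0 + (-577.2) = -79.2
Net primary income = 651.5 - 991.6 = -340.1
Net secondary income = 387.9 - 434.1 = -46.2
Current account = -79.2 + (-340.1) + (-46.2) = -465.5
Financial account = -(-465.5 + (-78.4)) = 543.9

543.9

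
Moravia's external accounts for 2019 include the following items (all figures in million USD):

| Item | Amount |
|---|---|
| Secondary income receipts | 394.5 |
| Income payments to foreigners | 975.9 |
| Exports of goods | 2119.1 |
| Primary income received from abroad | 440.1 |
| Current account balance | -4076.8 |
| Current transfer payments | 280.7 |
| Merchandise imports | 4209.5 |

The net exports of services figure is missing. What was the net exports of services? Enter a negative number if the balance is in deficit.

Current account = goods balance + services balance + net primary income + net secondary income
Sum of the known components = -2512.4
Net exports of services = CA - (known components) = -4076.8 - (-2512.4) = -1564.4

-1564.4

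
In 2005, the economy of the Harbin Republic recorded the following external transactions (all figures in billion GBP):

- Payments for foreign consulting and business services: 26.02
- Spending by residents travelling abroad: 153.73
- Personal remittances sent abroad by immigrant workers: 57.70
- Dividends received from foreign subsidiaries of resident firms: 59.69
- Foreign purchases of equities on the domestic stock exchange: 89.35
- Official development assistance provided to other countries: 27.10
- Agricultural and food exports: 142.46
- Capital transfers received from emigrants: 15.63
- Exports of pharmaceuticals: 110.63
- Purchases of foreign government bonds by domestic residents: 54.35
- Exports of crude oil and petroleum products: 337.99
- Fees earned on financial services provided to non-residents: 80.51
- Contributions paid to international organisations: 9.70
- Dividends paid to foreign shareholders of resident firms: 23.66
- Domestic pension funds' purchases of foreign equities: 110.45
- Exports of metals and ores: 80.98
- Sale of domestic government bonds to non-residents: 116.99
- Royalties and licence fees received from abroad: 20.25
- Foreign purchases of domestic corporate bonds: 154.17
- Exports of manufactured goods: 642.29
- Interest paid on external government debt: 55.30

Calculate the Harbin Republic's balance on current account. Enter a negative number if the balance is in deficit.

Goods: 642.29 + 337.99 + 142.46 + 110.63 + 80.98 = 1314.35
Services: 80.51 - 26.02 + 20.25 - 153.73 = -78.99
Primary income: -55.30 + 59.69 - 23.66 = -19.27
Secondary income: -57.70 - 27.10 - 9.70 = -94.50
Current account = 1314.35 + (-78.99) + (-19.27) + (-94.50) = 1121.59
(Excluded from the current account — financial account: foreign purchases of equities on the domestic stock exchange 89.35, purchases of foreign government bonds by domestic residents 54.35, domestic pension funds' purchases of foreign equities 110.45, sale of domestic government bonds to non-residents 116.99, foreign purchases of domestic corporate bonds 154.17; capital account: capital transfers received from emigrants 15.63.)

1121.59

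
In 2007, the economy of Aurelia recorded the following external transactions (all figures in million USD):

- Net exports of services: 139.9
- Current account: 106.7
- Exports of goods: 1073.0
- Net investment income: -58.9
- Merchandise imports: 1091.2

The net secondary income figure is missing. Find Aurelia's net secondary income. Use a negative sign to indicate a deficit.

43.9

Current account = goods balance + services balance + net primary income + net secondary income
Sum of the known components = 62.8
Net secondary income = CA - (known components) = 106.7 - 62.8 = 43.9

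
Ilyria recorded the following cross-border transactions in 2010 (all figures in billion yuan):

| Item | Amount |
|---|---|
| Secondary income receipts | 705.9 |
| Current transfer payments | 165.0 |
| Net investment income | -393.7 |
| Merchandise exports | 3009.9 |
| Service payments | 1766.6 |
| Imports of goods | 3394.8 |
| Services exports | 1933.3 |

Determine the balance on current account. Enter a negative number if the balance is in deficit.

Goods balance = 3009.9 - 3394.8 = -384.9
Services balance = 1933.3 - 1766.6 = 166.7
Trade balance (goods + services) = -384.9 + 166.7 = -218.2
Net primary income = -393.7
Net secondary income = 705.9 - 165.0 = 540.9
Current account = -218.2 + (-393.7) + 540.9 = -71.0

-71.0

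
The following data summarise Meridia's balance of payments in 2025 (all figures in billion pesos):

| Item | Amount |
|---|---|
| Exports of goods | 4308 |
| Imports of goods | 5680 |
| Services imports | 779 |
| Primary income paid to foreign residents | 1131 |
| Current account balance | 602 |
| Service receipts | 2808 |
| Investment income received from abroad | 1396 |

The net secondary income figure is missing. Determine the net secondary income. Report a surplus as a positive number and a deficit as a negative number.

Current account = goods balance + services balance + net primary income + net secondary income
Sum of the known components = 922
Net secondary income = CA - (known components) = 602 - 922 = -320

-320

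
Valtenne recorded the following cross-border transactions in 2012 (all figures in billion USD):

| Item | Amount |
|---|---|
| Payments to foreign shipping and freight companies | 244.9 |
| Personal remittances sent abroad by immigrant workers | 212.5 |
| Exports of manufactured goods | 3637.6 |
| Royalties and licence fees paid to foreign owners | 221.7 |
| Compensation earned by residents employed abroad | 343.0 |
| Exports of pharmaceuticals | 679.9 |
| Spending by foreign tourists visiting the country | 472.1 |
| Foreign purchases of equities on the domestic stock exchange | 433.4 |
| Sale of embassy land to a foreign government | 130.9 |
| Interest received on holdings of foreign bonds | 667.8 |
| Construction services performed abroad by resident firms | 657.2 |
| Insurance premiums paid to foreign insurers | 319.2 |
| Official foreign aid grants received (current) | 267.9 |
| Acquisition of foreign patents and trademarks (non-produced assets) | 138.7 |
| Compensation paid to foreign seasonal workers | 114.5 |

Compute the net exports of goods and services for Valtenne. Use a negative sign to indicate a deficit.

Goods: 3637.6 + 679.9 = 4317.5
Services: -221.7 + 657.2 - 319.2 - 244.9 + 472.1 = 343.5
Trade balance = 4317.5 + 343.5 = 4661.0
(Excluded from the trade balance — secondary income: personal remittances sent abroad by immigrant workers 212.5, official foreign aid grants received (current) 267.9; primary income: compensation earned by residents employed abroad 343.0, interest received on holdings of foreign bonds 667.8, compensation paid to foreign seasonal workers 114.5; financial account: foreign purchases of equities on the domestic stock exchange 433.4; capital account: sale of embassy land to a foreign government 130.9, acquisition of foreign patents and trademarks (non-produced assets) 138.7.)

4661.0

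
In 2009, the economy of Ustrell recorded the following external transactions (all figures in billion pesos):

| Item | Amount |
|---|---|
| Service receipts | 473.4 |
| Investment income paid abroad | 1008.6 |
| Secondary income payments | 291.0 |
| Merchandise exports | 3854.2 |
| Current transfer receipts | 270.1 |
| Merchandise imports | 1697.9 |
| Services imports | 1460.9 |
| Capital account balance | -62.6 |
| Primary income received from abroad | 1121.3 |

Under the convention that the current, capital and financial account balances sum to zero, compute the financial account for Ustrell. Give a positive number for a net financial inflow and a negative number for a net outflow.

-1198.0

Goods balance = 3854.2 - 1697.9 = 2156.3
Services balance = 473.4 - 1460.9 = -987.5
Trade balance (goods + services) = 2156.3 + (-987.5) = 1168.8
Net primary income = 1121.3 - 1008.6 = 112.7
Net secondary income = 270.1 - 291.0 = -20.9
Current account = 1168.8 + 112.7 + (-20.9) = 1260.6
Financial account = -(1260.6 + (-62.6)) = -1198.0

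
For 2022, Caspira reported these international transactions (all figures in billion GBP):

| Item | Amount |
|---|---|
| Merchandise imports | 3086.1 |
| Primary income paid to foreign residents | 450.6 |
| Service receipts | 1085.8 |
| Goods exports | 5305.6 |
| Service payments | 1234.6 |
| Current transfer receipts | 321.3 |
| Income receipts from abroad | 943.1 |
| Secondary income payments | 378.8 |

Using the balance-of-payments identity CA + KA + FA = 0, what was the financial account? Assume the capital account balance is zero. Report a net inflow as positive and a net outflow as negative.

Goods balance = 5305.6 - 3086.1 = 2219.5
Services balance = 1085.8 - 1234.6 = -148.8
Trade balance (goods + services) = 2219.5 + (-148.8) = 2070.7
Net primary income = 943.1 - 450.6 = 492.5
Net secondary income = 321.3 - 378.8 = -57.5
Current account = 2070.7 + 492.5 + (-57.5) = 2505.7
Financial account = -(2505.7) = -2505.7

-2505.7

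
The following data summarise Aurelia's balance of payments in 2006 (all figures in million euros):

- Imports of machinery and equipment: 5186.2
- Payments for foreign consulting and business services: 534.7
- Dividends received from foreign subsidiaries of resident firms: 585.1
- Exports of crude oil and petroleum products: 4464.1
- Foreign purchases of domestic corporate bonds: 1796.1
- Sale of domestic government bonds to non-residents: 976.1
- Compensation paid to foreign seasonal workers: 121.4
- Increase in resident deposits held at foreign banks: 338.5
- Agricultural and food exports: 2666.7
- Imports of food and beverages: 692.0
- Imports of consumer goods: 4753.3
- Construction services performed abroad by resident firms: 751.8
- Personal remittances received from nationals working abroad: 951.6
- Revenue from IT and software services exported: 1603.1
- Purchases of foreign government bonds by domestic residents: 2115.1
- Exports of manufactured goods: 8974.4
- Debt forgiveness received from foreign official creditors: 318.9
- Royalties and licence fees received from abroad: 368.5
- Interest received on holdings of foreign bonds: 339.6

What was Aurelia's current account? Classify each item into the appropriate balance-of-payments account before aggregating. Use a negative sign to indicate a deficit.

Goods: 8974.4 + 2666.7 - 692.0 - 4753.3 - 5186.2 + 4464.1 = 5473.7
Services: -534.7 + 751.8 + 368.5 + 1603.1 = 2188.7
Primary income: 585.1 + 339.6 - 121.4 = 803.3
Secondary income: 951.6
Current account = 5473.7 + 2188.7 + 803.3 + 951.6 = 9417.3
(Excluded from the current account — financial account: foreign purchases of domestic corporate bonds 1796.1, sale of domestic government bonds to non-residents 976.1, increase in resident deposits held at foreign banks 338.5, purchases of foreign government bonds by domestic residents 2115.1; capital account: debt forgiveness received from foreign official creditors 318.9.)

9417.3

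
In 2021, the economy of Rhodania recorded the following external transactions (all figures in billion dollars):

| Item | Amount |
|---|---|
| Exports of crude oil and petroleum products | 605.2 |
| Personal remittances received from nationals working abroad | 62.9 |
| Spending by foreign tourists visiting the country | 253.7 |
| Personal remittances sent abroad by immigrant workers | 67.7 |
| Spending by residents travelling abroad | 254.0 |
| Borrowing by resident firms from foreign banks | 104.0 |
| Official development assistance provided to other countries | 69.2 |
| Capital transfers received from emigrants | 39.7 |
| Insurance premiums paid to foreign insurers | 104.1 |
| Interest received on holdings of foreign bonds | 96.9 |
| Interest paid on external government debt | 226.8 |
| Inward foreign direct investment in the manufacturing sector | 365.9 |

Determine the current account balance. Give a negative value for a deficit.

296.9

Goods: 605.2
Services: -254.0 + 253.7 - 104.1 = -104.4
Primary income: 96.9 - 226.8 = -129.9
Secondary income: -67.7 - 69.2 + 62.9 = -74.0
Current account = 605.2 + (-104.4) + (-129.9) + (-74.0) = 296.9
(Excluded from the current account — financial account: borrowing by resident firms from foreign banks 104.0, inward foreign direct investment in the manufacturing sector 365.9; capital account: capital transfers received from emigrants 39.7.)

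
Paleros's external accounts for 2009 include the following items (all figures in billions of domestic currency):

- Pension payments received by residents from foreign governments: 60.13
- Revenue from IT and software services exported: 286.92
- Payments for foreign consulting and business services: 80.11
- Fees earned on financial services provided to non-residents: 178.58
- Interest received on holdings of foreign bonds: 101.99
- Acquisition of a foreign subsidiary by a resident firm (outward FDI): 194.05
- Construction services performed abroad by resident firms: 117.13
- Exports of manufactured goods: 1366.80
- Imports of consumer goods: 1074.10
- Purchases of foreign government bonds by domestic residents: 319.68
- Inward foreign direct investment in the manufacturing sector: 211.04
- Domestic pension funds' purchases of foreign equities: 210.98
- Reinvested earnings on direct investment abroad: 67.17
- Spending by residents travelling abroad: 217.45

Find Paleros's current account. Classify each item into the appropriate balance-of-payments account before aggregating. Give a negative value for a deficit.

Goods: -1074.10 + 1366.80 = 292.70
Services: -80.11 + 117.13 + 178.58 - 217.45 + 286.92 = 285.07
Primary income: 101.99 + 67.17 = 169.16
Secondary income: 60.13
Current account = 292.70 + 285.07 + 169.16 + 60.13 = 807.06
(Excluded from the current account — financial account: acquisition of a foreign subsidiary by a resident firm (outward FDI) 194.05, purchases of foreign government bonds by domestic residents 319.68, inward foreign direct investment in the manufacturing sector 211.04, domestic pension funds' purchases of foreign equities 210.98.)

807.06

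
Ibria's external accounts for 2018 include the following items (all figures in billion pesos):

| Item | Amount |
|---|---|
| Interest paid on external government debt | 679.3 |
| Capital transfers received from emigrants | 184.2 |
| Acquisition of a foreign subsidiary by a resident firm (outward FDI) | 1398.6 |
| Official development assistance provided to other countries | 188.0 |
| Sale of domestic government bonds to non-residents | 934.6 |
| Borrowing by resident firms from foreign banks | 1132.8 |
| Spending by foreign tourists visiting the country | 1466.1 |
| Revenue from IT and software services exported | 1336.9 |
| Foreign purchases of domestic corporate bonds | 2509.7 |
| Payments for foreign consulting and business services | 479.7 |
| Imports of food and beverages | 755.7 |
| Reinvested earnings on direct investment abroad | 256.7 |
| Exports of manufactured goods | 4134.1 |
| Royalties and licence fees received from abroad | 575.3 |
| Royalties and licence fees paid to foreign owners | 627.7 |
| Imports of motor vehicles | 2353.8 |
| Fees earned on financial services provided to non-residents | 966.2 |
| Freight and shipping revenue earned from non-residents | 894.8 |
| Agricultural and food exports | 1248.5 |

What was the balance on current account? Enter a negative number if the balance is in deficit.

5794.4

Goods: 1248.5 + 4134.1 - 755.7 - 2353.8 = 2273.1
Services: -479.7 + 575.3 + 894.8 + 966.2 - 627.7 + 1466.1 + 1336.9 = 4131.9
Primary income: 256.7 - 679.3 = -422.6
Secondary income: -188.0
Current account = 2273.1 + 4131.9 + (-422.6) + (-188.0) = 5794.4
(Excluded from the current account — capital account: capital transfers received from emigrants 184.2; financial account: acquisition of a foreign subsidiary by a resident firm (outward FDI) 1398.6, sale of domestic government bonds to non-residents 934.6, borrowing by resident firms from foreign banks 1132.8, foreign purchases of domestic corporate bonds 2509.7.)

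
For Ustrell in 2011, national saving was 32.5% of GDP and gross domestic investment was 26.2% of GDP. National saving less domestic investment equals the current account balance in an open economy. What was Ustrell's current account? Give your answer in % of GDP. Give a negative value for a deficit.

6.3

CA = S - I = 32.5 - 26.2 = 6.3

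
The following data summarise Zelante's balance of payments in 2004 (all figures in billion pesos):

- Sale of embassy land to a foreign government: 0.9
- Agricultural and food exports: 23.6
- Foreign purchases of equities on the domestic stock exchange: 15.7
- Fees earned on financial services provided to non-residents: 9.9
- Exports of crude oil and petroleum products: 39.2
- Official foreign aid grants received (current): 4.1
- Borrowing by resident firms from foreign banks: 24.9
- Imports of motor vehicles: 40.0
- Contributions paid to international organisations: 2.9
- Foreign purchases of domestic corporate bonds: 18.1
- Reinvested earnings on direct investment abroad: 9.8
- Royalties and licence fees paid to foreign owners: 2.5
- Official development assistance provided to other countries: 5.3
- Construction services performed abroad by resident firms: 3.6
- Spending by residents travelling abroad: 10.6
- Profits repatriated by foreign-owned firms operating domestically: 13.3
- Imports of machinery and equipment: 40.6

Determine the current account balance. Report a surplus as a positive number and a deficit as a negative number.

Goods: 23.6 + 39.2 - 40.0 - 40.6 = -17.8
Services: -2.5 + 9.9 - 10.6 + 3.6 = 0.4
Primary income: -13.3 + 9.8 = -3.5
Secondary income: -2.9 + 4.1 - 5.3 = -4.1
Current account = (-17.8) + 0.4 + (-3.5) + (-4.1) = -25.0
(Excluded from the current account — capital account: sale of embassy land to a foreign government 0.9; financial account: foreign purchases of equities on the domestic stock exchange 15.7, borrowing by resident firms from foreign banks 24.9, foreign purchases of domestic corporate bonds 18.1.)

-25.0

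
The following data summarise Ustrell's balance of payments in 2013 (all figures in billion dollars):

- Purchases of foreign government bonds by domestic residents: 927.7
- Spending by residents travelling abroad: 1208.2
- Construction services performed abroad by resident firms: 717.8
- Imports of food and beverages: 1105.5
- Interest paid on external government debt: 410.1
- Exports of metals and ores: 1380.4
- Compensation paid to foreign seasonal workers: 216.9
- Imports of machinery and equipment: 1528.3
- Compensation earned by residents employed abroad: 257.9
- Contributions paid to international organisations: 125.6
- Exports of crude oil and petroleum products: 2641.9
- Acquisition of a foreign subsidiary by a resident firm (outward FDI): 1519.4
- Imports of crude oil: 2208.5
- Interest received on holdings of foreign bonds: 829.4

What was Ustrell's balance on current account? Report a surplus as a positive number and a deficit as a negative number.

-975.7

Goods: 1380.4 + 2641.9 - 2208.5 - 1105.5 - 1528.3 = -820.0
Services: -1208.2 + 717.8 = -490.4
Primary income: -410.1 + 829.4 - 216.9 + 257.9 = 460.3
Secondary income: -125.6
Current account = (-820.0) + (-490.4) + 460.3 + (-125.6) = -975.7
(Excluded from the current account — financial account: purchases of foreign government bonds by domestic residents 927.7, acquisition of a foreign subsidiary by a resident firm (outward FDI) 1519.4.)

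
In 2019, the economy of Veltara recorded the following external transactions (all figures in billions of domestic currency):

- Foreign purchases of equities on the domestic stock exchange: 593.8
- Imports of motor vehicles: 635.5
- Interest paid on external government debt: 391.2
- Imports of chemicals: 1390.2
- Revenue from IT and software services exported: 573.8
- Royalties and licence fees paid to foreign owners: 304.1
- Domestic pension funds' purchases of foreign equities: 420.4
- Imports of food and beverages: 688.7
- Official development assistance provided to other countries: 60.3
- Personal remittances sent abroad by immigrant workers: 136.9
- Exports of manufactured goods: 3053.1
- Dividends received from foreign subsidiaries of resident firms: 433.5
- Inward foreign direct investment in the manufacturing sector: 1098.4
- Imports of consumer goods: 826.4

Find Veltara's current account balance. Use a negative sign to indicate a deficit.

Goods: 3053.1 - 1390.2 - 688.7 - 826.4 - 635.5 = -487.7
Services: 573.8 - 304.1 = 269.7
Primary income: 433.5 - 391.2 = 42.3
Secondary income: -136.9 - 60.3 = -197.2
Current account = (-487.7) + 269.7 + 42.3 + (-197.2) = -372.9
(Excluded from the current account — financial account: foreign purchases of equities on the domestic stock exchange 593.8, domestic pension funds' purchases of foreign equities 420.4, inward foreign direct investment in the manufacturing sector 1098.4.)

-372.9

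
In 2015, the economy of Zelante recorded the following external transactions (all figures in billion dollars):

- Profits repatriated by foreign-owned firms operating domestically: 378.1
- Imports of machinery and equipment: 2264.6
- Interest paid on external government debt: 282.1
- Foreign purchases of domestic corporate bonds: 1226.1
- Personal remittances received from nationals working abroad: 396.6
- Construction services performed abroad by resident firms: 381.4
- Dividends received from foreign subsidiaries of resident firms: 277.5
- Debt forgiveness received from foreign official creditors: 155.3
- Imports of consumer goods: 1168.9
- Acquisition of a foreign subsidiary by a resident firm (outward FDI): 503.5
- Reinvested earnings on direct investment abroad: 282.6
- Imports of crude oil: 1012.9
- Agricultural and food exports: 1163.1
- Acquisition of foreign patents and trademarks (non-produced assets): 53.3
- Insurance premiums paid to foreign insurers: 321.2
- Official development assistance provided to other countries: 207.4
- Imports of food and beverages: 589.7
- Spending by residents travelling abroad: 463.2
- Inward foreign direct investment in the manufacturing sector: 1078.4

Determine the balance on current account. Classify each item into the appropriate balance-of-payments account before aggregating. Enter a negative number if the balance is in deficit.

Goods: 1163.1 - 2264.6 - 589.7 - 1168.9 - 1012.9 = -3873.0
Services: -321.2 - 463.2 + 381.4 = -403.0
Primary income: 282.6 + 277.5 - 378.1 - 282.1 = -100.1
Secondary income: -207.4 + 396.6 = 189.2
Current account = (-3873.0) + (-403.0) + (-100.1) + 189.2 = -4186.9
(Excluded from the current account — financial account: foreign purchases of domestic corporate bonds 1226.1, acquisition of a foreign subsidiary by a resident firm (outward FDI) 503.5, inward foreign direct investment in the manufacturing sector 1078.4; capital account: debt forgiveness received from foreign official creditors 155.3, acquisition of foreign patents and trademarks (non-produced assets) 53.3.)

-4186.9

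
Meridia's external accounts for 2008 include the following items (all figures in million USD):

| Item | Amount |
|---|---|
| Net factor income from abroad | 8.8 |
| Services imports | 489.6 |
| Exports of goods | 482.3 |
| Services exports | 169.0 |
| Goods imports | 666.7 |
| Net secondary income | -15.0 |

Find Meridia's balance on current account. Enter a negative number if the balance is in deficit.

Goods balance = 482.3 - 666.7 = -184.4
Services balance = 169.0 - 489.6 = -320.6
Trade balance (goods + services) = -184.4 + (-320.6) = -505.0
Net primary income = 8.8
Net secondary income = -15.0
Current account = -505.0 + 8.8 + (-15.0) = -511.2

-511.2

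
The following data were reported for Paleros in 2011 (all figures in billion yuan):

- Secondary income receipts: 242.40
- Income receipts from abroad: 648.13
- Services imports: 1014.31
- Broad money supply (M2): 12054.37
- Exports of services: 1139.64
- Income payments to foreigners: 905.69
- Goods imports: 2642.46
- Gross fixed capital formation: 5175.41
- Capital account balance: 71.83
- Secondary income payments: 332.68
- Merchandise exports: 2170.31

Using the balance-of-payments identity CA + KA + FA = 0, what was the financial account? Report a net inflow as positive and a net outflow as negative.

622.83

Goods balance = 2170.31 - 2642.46 = -472.15
Services balance = 1139.64 - 1014.31 = 125.33
Trade balance (goods + services) = -472.15 + 125.33 = -346.82
Net primary income = 648.13 - 905.69 = -257.56
Net secondary income = 242.40 - 332.68 = -90.28
Current account = -346.82 + (-257.56) + (-90.28) = -694.66
Financial account = -(-694.66 + 71.83) = 622.83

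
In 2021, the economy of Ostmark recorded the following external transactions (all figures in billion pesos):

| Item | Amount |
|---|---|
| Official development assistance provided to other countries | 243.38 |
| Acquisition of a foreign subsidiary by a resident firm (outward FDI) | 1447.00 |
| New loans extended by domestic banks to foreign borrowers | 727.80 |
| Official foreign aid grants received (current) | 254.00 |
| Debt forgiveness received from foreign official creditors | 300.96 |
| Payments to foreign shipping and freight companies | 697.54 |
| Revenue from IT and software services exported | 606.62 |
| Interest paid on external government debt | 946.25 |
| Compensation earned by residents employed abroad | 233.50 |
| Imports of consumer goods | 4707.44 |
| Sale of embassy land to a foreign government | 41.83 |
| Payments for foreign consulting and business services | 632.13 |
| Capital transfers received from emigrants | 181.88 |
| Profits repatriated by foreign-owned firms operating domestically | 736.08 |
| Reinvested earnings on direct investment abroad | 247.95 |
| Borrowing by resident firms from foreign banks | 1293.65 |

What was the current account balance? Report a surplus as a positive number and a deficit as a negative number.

-6620.75

Goods: -4707.44
Services: 606.62 - 632.13 - 697.54 = -723.05
Primary income: -946.25 + 233.50 + 247.95 - 736.08 = -1200.88
Secondary income: 254.00 - 243.38 = 10.62
Current account = (-4707.44) + (-723.05) + (-1200.88) + 10.62 = -6620.75
(Excluded from the current account — financial account: acquisition of a foreign subsidiary by a resident firm (outward FDI) 1447.00, new loans extended by domestic banks to foreign borrowers 727.80, borrowing by resident firms from foreign banks 1293.65; capital account: debt forgiveness received from foreign official creditors 300.96, sale of embassy land to a foreign government 41.83, capital transfers received from emigrants 181.88.)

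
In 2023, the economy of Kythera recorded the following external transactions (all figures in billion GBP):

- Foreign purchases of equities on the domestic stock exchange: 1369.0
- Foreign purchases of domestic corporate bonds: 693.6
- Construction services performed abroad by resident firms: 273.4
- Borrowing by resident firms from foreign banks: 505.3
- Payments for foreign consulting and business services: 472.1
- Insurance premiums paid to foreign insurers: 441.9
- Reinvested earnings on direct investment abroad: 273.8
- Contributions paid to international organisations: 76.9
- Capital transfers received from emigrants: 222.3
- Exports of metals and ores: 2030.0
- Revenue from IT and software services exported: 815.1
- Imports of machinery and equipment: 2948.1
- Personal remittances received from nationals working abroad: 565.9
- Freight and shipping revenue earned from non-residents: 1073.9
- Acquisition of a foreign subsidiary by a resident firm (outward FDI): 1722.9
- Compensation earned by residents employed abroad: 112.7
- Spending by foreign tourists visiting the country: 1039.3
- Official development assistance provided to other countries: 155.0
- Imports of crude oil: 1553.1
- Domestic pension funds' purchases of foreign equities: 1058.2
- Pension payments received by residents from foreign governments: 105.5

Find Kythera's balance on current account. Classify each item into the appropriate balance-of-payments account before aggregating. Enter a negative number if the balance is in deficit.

Goods: -1553.1 + 2030.0 - 2948.1 = -2471.2
Services: 815.1 + 1073.9 - 441.9 + 1039.3 + 273.4 - 472.1 = 2287.7
Primary income: 273.8 + 112.7 = 386.5
Secondary income: -155.0 + 105.5 - 76.9 + 565.9 = 439.5
Current account = (-2471.2) + 2287.7 + 386.5 + 439.5 = 642.5
(Excluded from the current account — financial account: foreign purchases of equities on the domestic stock exchange 1369.0, foreign purchases of domestic corporate bonds 693.6, borrowing by resident firms from foreign banks 505.3, acquisition of a foreign subsidiary by a resident firm (outward FDI) 1722.9, domestic pension funds' purchases of foreign equities 1058.2; capital account: capital transfers received from emigrants 222.3.)

642.5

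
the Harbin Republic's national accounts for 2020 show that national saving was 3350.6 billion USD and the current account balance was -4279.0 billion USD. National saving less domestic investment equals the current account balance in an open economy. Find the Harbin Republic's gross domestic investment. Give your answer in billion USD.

I = S - CA = 3350.6 - (-4279.0) = 7629.6

7629.6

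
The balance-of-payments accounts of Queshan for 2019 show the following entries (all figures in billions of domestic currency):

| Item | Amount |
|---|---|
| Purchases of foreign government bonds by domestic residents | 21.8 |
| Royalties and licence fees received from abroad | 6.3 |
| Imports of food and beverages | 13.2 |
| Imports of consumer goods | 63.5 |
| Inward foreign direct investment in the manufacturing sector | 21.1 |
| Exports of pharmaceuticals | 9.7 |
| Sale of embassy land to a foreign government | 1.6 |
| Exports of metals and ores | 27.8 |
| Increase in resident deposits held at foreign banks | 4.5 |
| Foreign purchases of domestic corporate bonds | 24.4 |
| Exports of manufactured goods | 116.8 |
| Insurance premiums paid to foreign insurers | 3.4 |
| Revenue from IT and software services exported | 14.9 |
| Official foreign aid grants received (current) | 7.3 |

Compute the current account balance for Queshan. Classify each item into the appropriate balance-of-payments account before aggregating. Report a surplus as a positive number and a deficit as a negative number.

Goods: 116.8 - 63.5 - 13.2 + 9.7 + 27.8 = 77.6
Services: 6.3 + 14.9 - 3.4 = 17.8
Secondary income: 7.3
Current account = 77.6 + 17.8 + 7.3 = 102.7
(Excluded from the current account — financial account: purchases of foreign government bonds by domestic residents 21.8, inward foreign direct investment in the manufacturing sector 21.1, increase in resident deposits held at foreign banks 4.5, foreign purchases of domestic corporate bonds 24.4; capital account: sale of embassy land to a foreign government 1.6.)

102.7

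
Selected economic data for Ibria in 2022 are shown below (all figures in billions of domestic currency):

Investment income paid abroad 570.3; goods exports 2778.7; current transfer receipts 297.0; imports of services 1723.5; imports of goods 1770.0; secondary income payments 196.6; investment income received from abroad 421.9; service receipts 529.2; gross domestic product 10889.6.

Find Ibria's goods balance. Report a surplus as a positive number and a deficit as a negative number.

Goods balance = 2778.7 - 1770.0 = 1008.7

1008.7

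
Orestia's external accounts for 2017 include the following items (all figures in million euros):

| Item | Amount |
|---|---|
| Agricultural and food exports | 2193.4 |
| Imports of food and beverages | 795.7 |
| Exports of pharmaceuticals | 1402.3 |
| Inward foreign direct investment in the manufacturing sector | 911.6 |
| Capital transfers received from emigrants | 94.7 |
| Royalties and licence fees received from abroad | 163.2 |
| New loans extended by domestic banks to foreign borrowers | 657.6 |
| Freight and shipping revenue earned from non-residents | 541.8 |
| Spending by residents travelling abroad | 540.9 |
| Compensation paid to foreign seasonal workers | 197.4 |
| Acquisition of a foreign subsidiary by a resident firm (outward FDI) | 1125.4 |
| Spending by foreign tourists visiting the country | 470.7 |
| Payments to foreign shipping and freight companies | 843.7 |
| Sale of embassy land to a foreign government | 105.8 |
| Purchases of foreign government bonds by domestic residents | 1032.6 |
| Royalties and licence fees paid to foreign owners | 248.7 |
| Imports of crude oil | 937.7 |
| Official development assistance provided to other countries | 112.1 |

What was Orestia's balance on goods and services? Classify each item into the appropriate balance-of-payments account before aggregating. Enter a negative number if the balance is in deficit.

Goods: -937.7 + 2193.4 + 1402.3 - 795.7 = 1862.3
Services: -843.7 + 541.8 - 540.9 + 163.2 - 248.7 + 470.7 = -457.6
Trade balance = 1862.3 + (-457.6) = 1404.7
(Excluded from the trade balance — financial account: inward foreign direct investment in the manufacturing sector 911.6, new loans extended by domestic banks to foreign borrowers 657.6, acquisition of a foreign subsidiary by a resident firm (outward FDI) 1125.4, purchases of foreign government bonds by domestic residents 1032.6; capital account: capital transfers received from emigrants 94.7, sale of embassy land to a foreign government 105.8; primary income: compensation paid to foreign seasonal workers 197.4; secondary income: official development assistance provided to other countries 112.1.)

1404.7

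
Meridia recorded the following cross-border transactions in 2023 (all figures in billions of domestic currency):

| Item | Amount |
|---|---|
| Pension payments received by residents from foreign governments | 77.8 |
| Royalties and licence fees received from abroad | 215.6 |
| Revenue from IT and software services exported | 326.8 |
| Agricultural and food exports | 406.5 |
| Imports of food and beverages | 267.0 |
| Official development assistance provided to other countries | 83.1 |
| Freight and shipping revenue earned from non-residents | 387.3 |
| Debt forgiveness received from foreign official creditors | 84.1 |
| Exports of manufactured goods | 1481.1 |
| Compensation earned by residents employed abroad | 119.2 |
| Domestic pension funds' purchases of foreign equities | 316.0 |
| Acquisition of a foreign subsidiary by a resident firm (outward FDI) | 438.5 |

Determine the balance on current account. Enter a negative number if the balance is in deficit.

2664.2

Goods: 1481.1 - 267.0 + 406.5 = 1620.6
Services: 215.6 + 326.8 + 387.3 = 929.7
Primary income: 119.2
Secondary income: 77.8 - 83.1 = -5.3
Current account = 1620.6 + 929.7 + 119.2 + (-5.3) = 2664.2
(Excluded from the current account — capital account: debt forgiveness received from foreign official creditors 84.1; financial account: domestic pension funds' purchases of foreign equities 316.0, acquisition of a foreign subsidiary by a resident firm (outward FDI) 438.5.)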